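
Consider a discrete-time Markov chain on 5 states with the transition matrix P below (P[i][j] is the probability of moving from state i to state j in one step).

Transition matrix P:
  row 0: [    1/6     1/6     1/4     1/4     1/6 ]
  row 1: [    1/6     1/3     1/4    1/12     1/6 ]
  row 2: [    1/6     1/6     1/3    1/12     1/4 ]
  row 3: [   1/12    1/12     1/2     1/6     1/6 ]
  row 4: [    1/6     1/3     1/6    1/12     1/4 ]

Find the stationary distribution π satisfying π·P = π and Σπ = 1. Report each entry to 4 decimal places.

π = [0.1567, 0.2296, 0.2864, 0.1194, 0.2079]

Balance equations π_j = Σ_i π_i·P[i][j]:
  π_0 = 1/6·π_0 + 1/6·π_1 + 1/6·π_2 + 1/12·π_3 + 1/6·π_4
  π_1 = 1/6·π_0 + 1/3·π_1 + 1/6·π_2 + 1/12·π_3 + 1/3·π_4
  π_2 = 1/4·π_0 + 1/4·π_1 + 1/3·π_2 + 1/2·π_3 + 1/6·π_4
  π_3 = 1/4·π_0 + 1/12·π_1 + 1/12·π_2 + 1/6·π_3 + 1/12·π_4
  normalize: π_0 + π_1 + π_2 + π_3 + π_4 = 1
Solving the linear system gives exactly π = [21/134, 1877/8174, 2341/8174, 8/67, 1699/8174].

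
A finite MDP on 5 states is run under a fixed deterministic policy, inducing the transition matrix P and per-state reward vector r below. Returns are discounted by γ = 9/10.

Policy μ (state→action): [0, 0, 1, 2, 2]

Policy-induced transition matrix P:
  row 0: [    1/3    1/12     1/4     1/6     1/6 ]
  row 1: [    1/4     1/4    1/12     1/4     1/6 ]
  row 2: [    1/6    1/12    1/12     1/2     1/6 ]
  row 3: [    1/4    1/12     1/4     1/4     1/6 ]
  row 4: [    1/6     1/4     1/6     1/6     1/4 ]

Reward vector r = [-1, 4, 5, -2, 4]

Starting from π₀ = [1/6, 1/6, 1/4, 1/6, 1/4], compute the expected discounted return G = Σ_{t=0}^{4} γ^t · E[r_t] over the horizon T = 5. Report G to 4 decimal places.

G = 6.8035

t=0: π = [0.1667, 0.1667, 0.2500, 0.1667, 0.2500], E[r] = 2.4167, γ^t·E[r] = 2.416667, running G = 2.416667
t=1: π = [0.2222, 0.1528, 0.1597, 0.2778, 0.1875], E[r] = 1.3819, γ^t·E[r] = 1.243750, running G = 3.660417
t=2: π = [0.2396, 0.1400, 0.1823, 0.2558, 0.1823], E[r] = 1.4497, γ^t·E[r] = 1.174219, running G = 4.834635
t=3: π = [0.2396, 0.1371, 0.1811, 0.2604, 0.1819], E[r] = 1.4207, γ^t·E[r] = 1.035668, running G = 5.870303
t=4: π = [0.2397, 0.1365, 0.1818, 0.2602, 0.1818], E[r] = 1.4223, γ^t·E[r] = 0.933180, running G = 6.803483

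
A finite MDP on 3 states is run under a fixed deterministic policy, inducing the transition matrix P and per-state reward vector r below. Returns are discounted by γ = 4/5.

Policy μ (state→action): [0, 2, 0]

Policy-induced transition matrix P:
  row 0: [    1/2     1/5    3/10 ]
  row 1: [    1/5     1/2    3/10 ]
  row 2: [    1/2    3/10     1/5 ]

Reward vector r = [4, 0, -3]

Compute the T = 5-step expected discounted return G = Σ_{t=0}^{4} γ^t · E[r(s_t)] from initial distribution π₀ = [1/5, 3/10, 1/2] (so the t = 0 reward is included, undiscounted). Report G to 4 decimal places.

t=0: π = [0.2000, 0.3000, 0.5000], E[r] = -0.7000, γ^t·E[r] = -0.700000, running G = -0.700000
t=1: π = [0.4100, 0.3400, 0.2500], E[r] = 0.8900, γ^t·E[r] = 0.712000, running G = 0.012000
t=2: π = [0.3980, 0.3270, 0.2750], E[r] = 0.7670, γ^t·E[r] = 0.490880, running G = 0.502880
t=3: π = [0.4019, 0.3256, 0.2725], E[r] = 0.7901, γ^t·E[r] = 0.404531, running G = 0.907411
t=4: π = [0.4023, 0.3249, 0.2728], E[r] = 0.7910, γ^t·E[r] = 0.324006, running G = 1.231417

G = 1.2314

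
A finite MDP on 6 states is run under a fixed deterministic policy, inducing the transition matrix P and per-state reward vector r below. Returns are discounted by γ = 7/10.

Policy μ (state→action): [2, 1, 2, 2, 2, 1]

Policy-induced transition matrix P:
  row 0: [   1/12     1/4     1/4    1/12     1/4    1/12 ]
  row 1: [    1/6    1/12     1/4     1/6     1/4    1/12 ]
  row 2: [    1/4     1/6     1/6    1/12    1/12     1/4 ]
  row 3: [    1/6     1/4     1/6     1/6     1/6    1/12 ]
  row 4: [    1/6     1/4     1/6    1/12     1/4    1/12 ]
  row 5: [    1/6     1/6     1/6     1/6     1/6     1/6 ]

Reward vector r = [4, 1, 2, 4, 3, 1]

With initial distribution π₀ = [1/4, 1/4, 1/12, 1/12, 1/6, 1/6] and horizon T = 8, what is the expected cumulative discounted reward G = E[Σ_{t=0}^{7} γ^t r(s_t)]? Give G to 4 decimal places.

t=0: π = [0.2500, 0.2500, 0.0833, 0.0833, 0.1667, 0.1667], E[r] = 2.4167, γ^t·E[r] = 2.416667, running G = 2.416667
t=1: π = [0.1528, 0.1875, 0.2083, 0.1250, 0.2153, 0.1111], E[r] = 2.4722, γ^t·E[r] = 1.730556, running G = 4.147222
t=2: π = [0.1713, 0.1921, 0.1950, 0.1186, 0.1956, 0.1273], E[r] = 2.4560, γ^t·E[r] = 1.203449, running G = 5.350671
t=3: π = [0.1686, 0.1911, 0.1970, 0.1198, 0.1970, 0.1264], E[r] = 2.4564, γ^t·E[r] = 0.842547, running G = 6.193218
t=4: π = [0.1690, 0.1912, 0.1966, 0.1198, 0.1967, 0.1267], E[r] = 2.4564, γ^t·E[r] = 0.589776, running G = 6.782994
t=5: π = [0.1690, 0.1912, 0.1967, 0.1198, 0.1967, 0.1267], E[r] = 2.4564, γ^t·E[r] = 0.412844, running G = 7.195838
t=6: π = [0.1690, 0.1912, 0.1967, 0.1198, 0.1967, 0.1267], E[r] = 2.4564, γ^t·E[r] = 0.288991, running G = 7.484829
t=7: π = [0.1690, 0.1912, 0.1967, 0.1198, 0.1967, 0.1267], E[r] = 2.4564, γ^t·E[r] = 0.202294, running G = 7.687123

G = 7.6871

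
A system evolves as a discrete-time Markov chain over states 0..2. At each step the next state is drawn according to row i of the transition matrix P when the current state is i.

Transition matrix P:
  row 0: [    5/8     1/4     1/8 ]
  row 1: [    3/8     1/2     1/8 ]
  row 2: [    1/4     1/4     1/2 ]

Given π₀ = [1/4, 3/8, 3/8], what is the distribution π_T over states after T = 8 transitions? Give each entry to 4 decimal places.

t=0: π = [0.2500, 0.3750, 0.3750]
t=1: π = [0.3906, 0.3438, 0.2656]
t=2: π = [0.4395, 0.3359, 0.2246]
t=3: π = [0.4568, 0.3340, 0.2092]
t=4: π = [0.4630, 0.3335, 0.2035]
t=5: π = [0.4653, 0.3334, 0.2013]
t=6: π = [0.4662, 0.3333, 0.2005]
t=7: π = [0.4665, 0.3333, 0.2002]
t=8: π = [0.4666, 0.3333, 0.2001]

π = [0.4666, 0.3333, 0.2001]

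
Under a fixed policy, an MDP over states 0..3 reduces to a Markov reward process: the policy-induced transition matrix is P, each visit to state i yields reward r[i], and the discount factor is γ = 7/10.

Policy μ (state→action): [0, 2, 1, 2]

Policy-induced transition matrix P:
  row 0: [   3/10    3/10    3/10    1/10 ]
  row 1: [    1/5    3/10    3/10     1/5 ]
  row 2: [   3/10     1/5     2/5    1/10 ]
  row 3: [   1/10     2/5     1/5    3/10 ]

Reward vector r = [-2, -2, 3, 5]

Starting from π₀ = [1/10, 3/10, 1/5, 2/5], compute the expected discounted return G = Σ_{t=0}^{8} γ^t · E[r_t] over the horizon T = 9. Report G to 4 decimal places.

t=0: π = [0.1000, 0.3000, 0.2000, 0.4000], E[r] = 1.8000, γ^t·E[r] = 1.800000, running G = 1.800000
t=1: π = [0.1900, 0.3200, 0.2800, 0.2100], E[r] = 0.8700, γ^t·E[r] = 0.609000, running G = 2.409000
t=2: π = [0.2260, 0.2930, 0.3070, 0.1740], E[r] = 0.7530, γ^t·E[r] = 0.368970, running G = 2.777970
t=3: π = [0.2359, 0.2867, 0.3133, 0.1641], E[r] = 0.7152, γ^t·E[r] = 0.245314, running G = 3.023284
t=4: π = [0.2385, 0.2851, 0.3149, 0.1615], E[r] = 0.7050, γ^t·E[r] = 0.169278, running G = 3.192561
t=5: π = [0.2392, 0.2847, 0.3153, 0.1608], E[r] = 0.7024, γ^t·E[r] = 0.118045, running G = 3.310606
t=6: π = [0.2394, 0.2845, 0.3155, 0.1606], E[r] = 0.7017, γ^t·E[r] = 0.082549, running G = 3.393156
t=7: π = [0.2394, 0.2845, 0.3155, 0.1606], E[r] = 0.7015, γ^t·E[r] = 0.057769, running G = 3.450925
t=8: π = [0.2394, 0.2845, 0.3155, 0.1606], E[r] = 0.7014, γ^t·E[r] = 0.040436, running G = 3.491361

G = 3.4914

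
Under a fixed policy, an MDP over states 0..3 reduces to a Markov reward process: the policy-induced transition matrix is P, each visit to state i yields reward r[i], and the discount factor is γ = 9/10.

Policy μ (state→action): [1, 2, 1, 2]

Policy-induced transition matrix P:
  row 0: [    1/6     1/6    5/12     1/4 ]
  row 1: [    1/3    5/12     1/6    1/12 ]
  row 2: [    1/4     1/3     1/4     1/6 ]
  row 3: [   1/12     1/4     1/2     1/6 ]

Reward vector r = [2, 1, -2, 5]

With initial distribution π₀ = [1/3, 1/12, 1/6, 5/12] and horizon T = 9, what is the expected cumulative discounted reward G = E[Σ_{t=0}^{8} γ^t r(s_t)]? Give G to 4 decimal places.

t=0: π = [0.3333, 0.0833, 0.1667, 0.4167], E[r] = 2.5000, γ^t·E[r] = 2.500000, running G = 2.500000
t=1: π = [0.1597, 0.2500, 0.4028, 0.1875], E[r] = 0.7014, γ^t·E[r] = 0.631250, running G = 3.131250
t=2: π = [0.2263, 0.3119, 0.3027, 0.1591], E[r] = 0.9549, γ^t·E[r] = 0.773438, running G = 3.904688
t=3: π = [0.2306, 0.3084, 0.3015, 0.1595], E[r] = 0.9642, γ^t·E[r] = 0.702914, running G = 4.607602
t=4: π = [0.2299, 0.3073, 0.3026, 0.1602], E[r] = 0.9628, γ^t·E[r] = 0.631679, running G = 5.239280
t=5: π = [0.2298, 0.3073, 0.3028, 0.1602], E[r] = 0.9624, γ^t·E[r] = 0.568261, running G = 5.807541
t=6: π = [0.2298, 0.3073, 0.3027, 0.1602], E[r] = 0.9624, γ^t·E[r] = 0.511440, running G = 6.318981
t=7: π = [0.2298, 0.3073, 0.3027, 0.1602], E[r] = 0.9624, γ^t·E[r] = 0.460299, running G = 6.779280
t=8: π = [0.2298, 0.3073, 0.3027, 0.1602], E[r] = 0.9624, γ^t·E[r] = 0.414270, running G = 7.193550

G = 7.1935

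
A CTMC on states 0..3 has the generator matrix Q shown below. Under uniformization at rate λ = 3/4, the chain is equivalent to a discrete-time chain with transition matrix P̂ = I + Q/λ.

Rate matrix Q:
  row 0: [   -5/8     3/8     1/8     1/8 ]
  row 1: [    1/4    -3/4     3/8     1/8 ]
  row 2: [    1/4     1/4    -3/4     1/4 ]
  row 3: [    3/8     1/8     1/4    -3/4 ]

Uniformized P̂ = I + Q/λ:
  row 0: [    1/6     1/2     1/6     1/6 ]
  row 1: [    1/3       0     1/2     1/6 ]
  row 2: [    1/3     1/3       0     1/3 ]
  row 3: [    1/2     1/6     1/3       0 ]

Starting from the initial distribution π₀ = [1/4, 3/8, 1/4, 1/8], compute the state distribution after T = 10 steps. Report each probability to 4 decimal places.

t=0: π = [0.2500, 0.3750, 0.2500, 0.1250]
t=1: π = [0.3125, 0.2292, 0.2708, 0.1875]
t=2: π = [0.3125, 0.2778, 0.2292, 0.1806]
t=3: π = [0.3113, 0.2627, 0.2512, 0.1748]
t=4: π = [0.3106, 0.2685, 0.2415, 0.1794]
t=5: π = [0.3115, 0.2657, 0.2458, 0.1770]
t=6: π = [0.3109, 0.2672, 0.2438, 0.1781]
t=7: π = [0.3112, 0.2664, 0.2448, 0.1776]
t=8: π = [0.3111, 0.2668, 0.2443, 0.1779]
t=9: π = [0.3111, 0.2666, 0.2445, 0.1777]
t=10: π = [0.3111, 0.2667, 0.2444, 0.1778]

π = [0.3111, 0.2667, 0.2444, 0.1778]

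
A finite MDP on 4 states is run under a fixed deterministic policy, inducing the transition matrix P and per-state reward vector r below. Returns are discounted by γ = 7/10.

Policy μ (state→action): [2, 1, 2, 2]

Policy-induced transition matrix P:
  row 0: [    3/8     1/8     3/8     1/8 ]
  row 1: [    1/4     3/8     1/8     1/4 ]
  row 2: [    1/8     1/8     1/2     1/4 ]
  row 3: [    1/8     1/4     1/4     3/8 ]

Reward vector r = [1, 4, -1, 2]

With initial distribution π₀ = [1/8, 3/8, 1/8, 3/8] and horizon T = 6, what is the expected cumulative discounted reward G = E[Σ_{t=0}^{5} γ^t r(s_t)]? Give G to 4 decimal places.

t=0: π = [0.1250, 0.3750, 0.1250, 0.3750], E[r] = 2.2500, γ^t·E[r] = 2.250000, running G = 2.250000
t=1: π = [0.2031, 0.2656, 0.2500, 0.2813], E[r] = 1.5781, γ^t·E[r] = 1.104688, running G = 3.354688
t=2: π = [0.2090, 0.2266, 0.3047, 0.2598], E[r] = 1.3301, γ^t·E[r] = 0.651738, running G = 4.006426
t=3: π = [0.2056, 0.2141, 0.3240, 0.2563], E[r] = 1.2507, γ^t·E[r] = 0.429001, running G = 4.435427
t=4: π = [0.2032, 0.2106, 0.3299, 0.2563], E[r] = 1.2282, γ^t·E[r] = 0.294893, running G = 4.730320
t=5: π = [0.2021, 0.2097, 0.3316, 0.2566], E[r] = 1.2226, γ^t·E[r] = 0.205482, running G = 4.935803

G = 4.9358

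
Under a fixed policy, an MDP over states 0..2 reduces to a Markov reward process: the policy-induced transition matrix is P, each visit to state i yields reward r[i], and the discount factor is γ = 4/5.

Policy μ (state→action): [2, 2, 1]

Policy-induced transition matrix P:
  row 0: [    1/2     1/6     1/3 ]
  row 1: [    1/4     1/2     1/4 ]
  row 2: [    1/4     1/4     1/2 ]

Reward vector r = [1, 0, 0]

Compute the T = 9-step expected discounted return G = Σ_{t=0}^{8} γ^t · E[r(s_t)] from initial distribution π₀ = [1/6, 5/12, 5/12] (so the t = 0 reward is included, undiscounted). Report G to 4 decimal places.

t=0: π = [0.1667, 0.4167, 0.4167], E[r] = 0.1667, γ^t·E[r] = 0.166667, running G = 0.166667
t=1: π = [0.2917, 0.3403, 0.3681], E[r] = 0.2917, γ^t·E[r] = 0.233333, running G = 0.400000
t=2: π = [0.3229, 0.3108, 0.3663], E[r] = 0.3229, γ^t·E[r] = 0.206667, running G = 0.606667
t=3: π = [0.3307, 0.3008, 0.3685], E[r] = 0.3307, γ^t·E[r] = 0.169333, running G = 0.776000
t=4: π = [0.3327, 0.2976, 0.3697], E[r] = 0.3327, γ^t·E[r] = 0.136267, running G = 0.912267
t=5: π = [0.3332, 0.2967, 0.3701], E[r] = 0.3332, γ^t·E[r] = 0.109173, running G = 1.021440
t=6: π = [0.3333, 0.2964, 0.3703], E[r] = 0.3333, γ^t·E[r] = 0.087371, running G = 1.108811
t=7: π = [0.3333, 0.2963, 0.3703], E[r] = 0.3333, γ^t·E[r] = 0.069903, running G = 1.178714
t=8: π = [0.3333, 0.2963, 0.3704], E[r] = 0.3333, γ^t·E[r] = 0.055924, running G = 1.234637

G = 1.2346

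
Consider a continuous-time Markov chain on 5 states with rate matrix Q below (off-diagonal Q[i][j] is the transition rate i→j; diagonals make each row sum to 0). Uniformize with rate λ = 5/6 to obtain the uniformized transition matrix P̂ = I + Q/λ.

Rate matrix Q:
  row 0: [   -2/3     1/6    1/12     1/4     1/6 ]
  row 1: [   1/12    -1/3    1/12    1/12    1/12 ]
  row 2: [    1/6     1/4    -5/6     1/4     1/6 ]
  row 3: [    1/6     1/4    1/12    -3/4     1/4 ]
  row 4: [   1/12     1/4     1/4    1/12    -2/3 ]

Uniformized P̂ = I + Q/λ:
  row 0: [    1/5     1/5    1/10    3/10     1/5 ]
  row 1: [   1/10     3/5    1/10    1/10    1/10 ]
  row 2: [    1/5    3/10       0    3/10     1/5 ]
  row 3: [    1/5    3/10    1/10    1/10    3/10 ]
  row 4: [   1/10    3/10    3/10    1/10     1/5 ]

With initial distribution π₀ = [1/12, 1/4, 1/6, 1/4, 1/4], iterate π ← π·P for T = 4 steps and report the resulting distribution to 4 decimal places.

π = [0.1420, 0.4070, 0.1229, 0.1531, 0.1750]

t=0: π = [0.0833, 0.2500, 0.1667, 0.2500, 0.2500]
t=1: π = [0.1500, 0.3667, 0.1333, 0.1500, 0.2000]
t=2: π = [0.1433, 0.3950, 0.1267, 0.1567, 0.1783]
t=3: π = [0.1427, 0.4042, 0.1230, 0.1540, 0.1762]
t=4: π = [0.1420, 0.4070, 0.1229, 0.1531, 0.1750]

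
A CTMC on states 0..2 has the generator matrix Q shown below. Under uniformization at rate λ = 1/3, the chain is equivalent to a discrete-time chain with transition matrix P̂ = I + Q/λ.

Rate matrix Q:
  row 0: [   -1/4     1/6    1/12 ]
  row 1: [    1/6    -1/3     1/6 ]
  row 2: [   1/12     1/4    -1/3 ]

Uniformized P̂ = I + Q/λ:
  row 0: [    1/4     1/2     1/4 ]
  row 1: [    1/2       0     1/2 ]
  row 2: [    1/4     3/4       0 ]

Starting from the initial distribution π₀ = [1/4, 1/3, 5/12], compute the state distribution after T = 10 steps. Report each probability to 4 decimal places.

t=0: π = [0.2500, 0.3333, 0.4167]
t=1: π = [0.3333, 0.4375, 0.2292]
t=2: π = [0.3594, 0.3385, 0.3021]
t=3: π = [0.3346, 0.4063, 0.2591]
t=4: π = [0.3516, 0.3617, 0.2868]
t=5: π = [0.3404, 0.3909, 0.2687]
t=6: π = [0.3477, 0.3717, 0.2805]
t=7: π = [0.3429, 0.3843, 0.2728]
t=8: π = [0.3461, 0.3761, 0.2779]
t=9: π = [0.3440, 0.3814, 0.2746]
t=10: π = [0.3454, 0.3779, 0.2767]

π = [0.3454, 0.3779, 0.2767]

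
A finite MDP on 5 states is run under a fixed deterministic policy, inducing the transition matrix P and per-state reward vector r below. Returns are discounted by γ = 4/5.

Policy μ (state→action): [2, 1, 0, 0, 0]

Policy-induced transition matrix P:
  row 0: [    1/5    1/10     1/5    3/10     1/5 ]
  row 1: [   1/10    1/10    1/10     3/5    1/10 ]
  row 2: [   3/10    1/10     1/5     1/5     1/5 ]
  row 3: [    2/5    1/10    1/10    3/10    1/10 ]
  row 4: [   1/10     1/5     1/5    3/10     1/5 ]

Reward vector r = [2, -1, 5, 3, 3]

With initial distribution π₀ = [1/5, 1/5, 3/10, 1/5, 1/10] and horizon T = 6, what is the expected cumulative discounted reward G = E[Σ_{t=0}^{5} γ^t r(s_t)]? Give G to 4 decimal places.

t=0: π = [0.2000, 0.2000, 0.3000, 0.2000, 0.1000], E[r] = 2.6000, γ^t·E[r] = 2.600000, running G = 2.600000
t=1: π = [0.2400, 0.1100, 0.1600, 0.3300, 0.1600], E[r] = 2.6400, γ^t·E[r] = 2.112000, running G = 4.712000
t=2: π = [0.2550, 0.1160, 0.1560, 0.3170, 0.1560], E[r] = 2.5930, γ^t·E[r] = 1.659520, running G = 6.371520
t=3: π = [0.2518, 0.1156, 0.1567, 0.3192, 0.1567], E[r] = 2.5992, γ^t·E[r] = 1.330790, running G = 7.702310
t=4: π = [0.2523, 0.1157, 0.1565, 0.3190, 0.1565], E[r] = 2.5981, γ^t·E[r] = 1.064174, running G = 8.766484
t=5: π = [0.2522, 0.1157, 0.1565, 0.3190, 0.1565], E[r] = 2.5982, γ^t·E[r] = 0.851385, running G = 9.617869

G = 9.6179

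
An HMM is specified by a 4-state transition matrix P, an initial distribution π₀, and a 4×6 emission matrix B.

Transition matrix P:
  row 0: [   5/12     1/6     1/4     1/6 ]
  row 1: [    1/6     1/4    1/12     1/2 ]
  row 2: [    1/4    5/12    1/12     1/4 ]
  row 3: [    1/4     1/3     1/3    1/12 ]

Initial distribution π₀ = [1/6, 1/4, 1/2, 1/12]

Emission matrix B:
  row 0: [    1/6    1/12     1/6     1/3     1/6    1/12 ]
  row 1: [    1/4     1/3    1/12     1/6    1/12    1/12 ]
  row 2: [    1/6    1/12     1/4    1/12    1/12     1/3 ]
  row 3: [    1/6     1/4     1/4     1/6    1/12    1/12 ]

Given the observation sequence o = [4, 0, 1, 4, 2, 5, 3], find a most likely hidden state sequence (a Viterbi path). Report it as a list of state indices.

t=0: δ = [2.778e-02, 2.083e-02, 4.167e-02, 6.944e-03]  (obs o_0=4)
t=1: δ = [1.929e-03, 4.340e-03, 1.157e-03, 1.736e-03]  ψ = [0, 2, 0, 1]  (obs o_1=0)
t=2: δ = [6.698e-05, 3.617e-04, 4.823e-05, 5.425e-04]  ψ = [0, 1, 3, 1]  (obs o_2=1)
t=3: δ = [2.261e-05, 1.507e-05, 1.507e-05, 1.507e-05]  ψ = [3, 3, 3, 1]  (obs o_3=4)
t=4: δ = [1.570e-06, 5.233e-07, 1.413e-06, 1.884e-06]  ψ = [0, 2, 0, 1]  (obs o_4=2)
t=5: δ = [5.451e-08, 5.233e-08, 2.093e-07, 2.943e-08]  ψ = [0, 3, 3, 2]  (obs o_5=5)
t=6: δ = [1.744e-08, 1.454e-08, 1.454e-09, 8.721e-09]  ψ = [2, 2, 2, 2]  (obs o_6=3)
backtrack: best end state = 0; path = [2, 1, 3, 1, 3, 2, 0]

path = [2, 1, 3, 1, 3, 2, 0]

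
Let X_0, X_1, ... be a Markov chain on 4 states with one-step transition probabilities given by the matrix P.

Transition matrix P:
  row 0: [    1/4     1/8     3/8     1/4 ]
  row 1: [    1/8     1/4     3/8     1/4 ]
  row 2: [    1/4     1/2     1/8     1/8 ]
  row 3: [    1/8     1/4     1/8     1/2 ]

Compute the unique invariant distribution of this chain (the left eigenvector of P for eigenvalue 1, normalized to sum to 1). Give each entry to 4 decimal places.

π = [0.1773, 0.2882, 0.2414, 0.2931]

Balance equations π_j = Σ_i π_i·P[i][j]:
  π_0 = 1/4·π_0 + 1/8·π_1 + 1/4·π_2 + 1/8·π_3
  π_1 = 1/8·π_0 + 1/4·π_1 + 1/2·π_2 + 1/4·π_3
  π_2 = 3/8·π_0 + 3/8·π_1 + 1/8·π_2 + 1/8·π_3
  normalize: π_0 + π_1 + π_2 + π_3 = 1
Solving the linear system gives exactly π = [36/203, 117/406, 7/29, 17/58].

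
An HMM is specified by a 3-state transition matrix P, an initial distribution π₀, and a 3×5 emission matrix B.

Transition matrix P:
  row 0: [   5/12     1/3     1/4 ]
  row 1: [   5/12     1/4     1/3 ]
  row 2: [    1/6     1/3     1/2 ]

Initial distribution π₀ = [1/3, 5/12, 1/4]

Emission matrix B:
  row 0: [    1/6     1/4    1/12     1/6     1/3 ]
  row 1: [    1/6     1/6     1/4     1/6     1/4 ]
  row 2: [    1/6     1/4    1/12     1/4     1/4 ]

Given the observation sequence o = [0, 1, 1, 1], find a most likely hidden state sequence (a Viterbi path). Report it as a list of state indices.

path = [1, 2, 2, 2]

t=0: δ = [5.556e-02, 6.944e-02, 4.167e-02]  (obs o_0=0)
t=1: δ = [7.234e-03, 3.086e-03, 5.787e-03]  ψ = [1, 0, 1]  (obs o_1=1)
t=2: δ = [7.535e-04, 4.019e-04, 7.234e-04]  ψ = [0, 0, 2]  (obs o_2=1)
t=3: δ = [7.849e-05, 4.186e-05, 9.042e-05]  ψ = [0, 0, 2]  (obs o_3=1)
backtrack: best end state = 2; path = [1, 2, 2, 2]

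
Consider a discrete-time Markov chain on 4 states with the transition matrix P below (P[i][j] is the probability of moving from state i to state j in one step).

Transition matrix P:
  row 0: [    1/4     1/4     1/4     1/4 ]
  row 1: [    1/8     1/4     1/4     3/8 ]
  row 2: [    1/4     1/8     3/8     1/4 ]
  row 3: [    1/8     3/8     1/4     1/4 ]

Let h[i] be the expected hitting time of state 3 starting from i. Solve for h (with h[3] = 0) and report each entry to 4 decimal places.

h = [3.6129, 3.1613, 3.6774, 0.0000]

First-step conditioning: h[3] = 0; for i ≠ 3, h[i] = 1 + Σ_k P[i][k]·h[k].
  h[0] = 1 + 1/4·h[0] + 1/4·h[1] + 1/4·h[2]
  h[1] = 1 + 1/8·h[0] + 1/4·h[1] + 1/4·h[2]
  h[2] = 1 + 1/4·h[0] + 1/8·h[1] + 3/8·h[2]
Solving the 3×3 linear system over states ≠ 3 gives exactly h = [112/31, 98/31, 114/31, 0] (h[3] = 0 is the target).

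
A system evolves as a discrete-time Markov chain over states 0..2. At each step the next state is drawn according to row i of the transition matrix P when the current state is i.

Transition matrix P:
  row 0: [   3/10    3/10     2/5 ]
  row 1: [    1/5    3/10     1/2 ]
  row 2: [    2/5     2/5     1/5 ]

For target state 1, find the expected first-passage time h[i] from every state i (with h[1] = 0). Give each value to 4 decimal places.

h = [3.0000, 0.0000, 2.7500]

First-step conditioning: h[1] = 0; for i ≠ 1, h[i] = 1 + Σ_k P[i][k]·h[k].
  h[0] = 1 + 3/10·h[0] + 2/5·h[2]
  h[2] = 1 + 2/5·h[0] + 1/5·h[2]
Solving the 2×2 linear system over states ≠ 1 gives exactly h = [3, 0, 11/4] (h[1] = 0 is the target).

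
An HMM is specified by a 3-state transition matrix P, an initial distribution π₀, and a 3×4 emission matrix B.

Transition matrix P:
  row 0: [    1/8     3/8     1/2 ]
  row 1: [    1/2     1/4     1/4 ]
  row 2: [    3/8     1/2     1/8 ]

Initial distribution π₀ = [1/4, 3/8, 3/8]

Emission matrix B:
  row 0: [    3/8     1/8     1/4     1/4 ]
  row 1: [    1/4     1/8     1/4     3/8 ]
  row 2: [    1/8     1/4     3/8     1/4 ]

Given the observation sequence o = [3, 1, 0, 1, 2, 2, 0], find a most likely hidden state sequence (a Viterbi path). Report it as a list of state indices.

t=0: δ = [6.250e-02, 1.406e-01, 9.375e-02]  (obs o_0=3)
t=1: δ = [8.789e-03, 5.859e-03, 8.789e-03]  ψ = [1, 2, 1]  (obs o_1=1)
t=2: δ = [1.236e-03, 1.099e-03, 5.493e-04]  ψ = [2, 2, 0]  (obs o_2=0)
t=3: δ = [6.866e-05, 5.794e-05, 1.545e-04]  ψ = [1, 0, 0]  (obs o_3=1)
t=4: δ = [1.448e-05, 1.931e-05, 1.287e-05]  ψ = [2, 2, 0]  (obs o_4=2)
t=5: δ = [2.414e-06, 1.609e-06, 2.716e-06]  ψ = [1, 2, 0]  (obs o_5=2)
t=6: δ = [3.819e-07, 3.395e-07, 1.509e-07]  ψ = [2, 2, 0]  (obs o_6=0)
backtrack: best end state = 0; path = [1, 2, 0, 2, 0, 2, 0]

path = [1, 2, 0, 2, 0, 2, 0]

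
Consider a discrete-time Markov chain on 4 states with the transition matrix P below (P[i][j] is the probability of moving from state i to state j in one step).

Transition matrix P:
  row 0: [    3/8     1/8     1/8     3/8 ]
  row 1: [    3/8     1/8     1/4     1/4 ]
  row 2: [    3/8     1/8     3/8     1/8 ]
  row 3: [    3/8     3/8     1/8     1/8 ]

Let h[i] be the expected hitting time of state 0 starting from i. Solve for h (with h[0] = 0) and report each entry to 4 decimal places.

First-step conditioning: h[0] = 0; for i ≠ 0, h[i] = 1 + Σ_k P[i][k]·h[k].
  h[1] = 1 + 1/8·h[1] + 1/4·h[2] + 1/4·h[3]
  h[2] = 1 + 1/8·h[1] + 3/8·h[2] + 1/8·h[3]
  h[3] = 1 + 3/8·h[1] + 1/8·h[2] + 1/8·h[3]
Solving the 3×3 linear system over states ≠ 0 gives exactly h = [0, 8/3, 8/3, 8/3] (h[0] = 0 is the target).

h = [0.0000, 2.6667, 2.6667, 2.6667]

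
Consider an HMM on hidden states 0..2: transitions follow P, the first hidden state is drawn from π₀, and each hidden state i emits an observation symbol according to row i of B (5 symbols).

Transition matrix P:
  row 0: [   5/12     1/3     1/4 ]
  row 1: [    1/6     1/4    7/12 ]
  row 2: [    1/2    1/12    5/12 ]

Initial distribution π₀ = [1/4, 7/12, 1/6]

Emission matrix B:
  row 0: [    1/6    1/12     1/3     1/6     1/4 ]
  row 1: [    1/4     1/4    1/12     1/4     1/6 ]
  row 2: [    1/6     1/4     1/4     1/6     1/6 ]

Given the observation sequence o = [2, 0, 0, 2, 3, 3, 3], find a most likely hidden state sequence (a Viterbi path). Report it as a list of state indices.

t=0: δ = [8.333e-02, 4.861e-02, 4.167e-02]  (obs o_0=2)
t=1: δ = [5.787e-03, 6.944e-03, 4.726e-03]  ψ = [0, 0, 1]  (obs o_1=0)
t=2: δ = [4.019e-04, 4.823e-04, 6.752e-04]  ψ = [0, 0, 1]  (obs o_2=0)
t=3: δ = [1.125e-04, 1.116e-05, 7.033e-05]  ψ = [2, 0, 1]  (obs o_3=2)
t=4: δ = [7.814e-06, 9.377e-06, 4.884e-06]  ψ = [0, 0, 2]  (obs o_4=3)
t=5: δ = [5.427e-07, 6.512e-07, 9.117e-07]  ψ = [0, 0, 1]  (obs o_5=3)
t=6: δ = [7.597e-08, 4.522e-08, 6.331e-08]  ψ = [2, 0, 1]  (obs o_6=3)
backtrack: best end state = 0; path = [0, 1, 2, 0, 1, 2, 0]

path = [0, 1, 2, 0, 1, 2, 0]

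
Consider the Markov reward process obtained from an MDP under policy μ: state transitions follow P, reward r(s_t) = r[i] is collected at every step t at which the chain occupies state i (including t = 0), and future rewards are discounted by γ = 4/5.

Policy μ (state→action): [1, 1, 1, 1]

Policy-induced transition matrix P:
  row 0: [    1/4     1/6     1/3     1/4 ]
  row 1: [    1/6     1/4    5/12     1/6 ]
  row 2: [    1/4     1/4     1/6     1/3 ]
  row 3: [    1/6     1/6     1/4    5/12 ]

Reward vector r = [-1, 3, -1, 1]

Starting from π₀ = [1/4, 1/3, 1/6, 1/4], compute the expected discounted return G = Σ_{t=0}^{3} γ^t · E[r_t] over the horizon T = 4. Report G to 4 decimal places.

G = 1.6584

t=0: π = [0.2500, 0.3333, 0.1667, 0.2500], E[r] = 0.8333, γ^t·E[r] = 0.833333, running G = 0.833333
t=1: π = [0.2014, 0.2083, 0.3125, 0.2778], E[r] = 0.3889, γ^t·E[r] = 0.311111, running G = 1.144444
t=2: π = [0.2095, 0.2101, 0.2755, 0.3050], E[r] = 0.4502, γ^t·E[r] = 0.288148, running G = 1.432593
t=3: π = [0.2071, 0.2071, 0.2795, 0.3063], E[r] = 0.4411, γ^t·E[r] = 0.225827, running G = 1.658420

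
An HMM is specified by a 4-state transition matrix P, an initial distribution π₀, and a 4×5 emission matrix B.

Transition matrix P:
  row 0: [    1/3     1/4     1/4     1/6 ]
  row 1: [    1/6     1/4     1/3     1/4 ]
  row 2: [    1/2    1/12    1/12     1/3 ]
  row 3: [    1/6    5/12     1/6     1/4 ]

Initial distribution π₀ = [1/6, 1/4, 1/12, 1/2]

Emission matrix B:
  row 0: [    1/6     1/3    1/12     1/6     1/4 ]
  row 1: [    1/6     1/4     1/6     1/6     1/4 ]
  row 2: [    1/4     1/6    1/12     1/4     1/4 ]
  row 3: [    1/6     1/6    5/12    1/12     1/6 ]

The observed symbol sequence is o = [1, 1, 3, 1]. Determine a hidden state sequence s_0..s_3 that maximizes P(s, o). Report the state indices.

t=0: δ = [5.556e-02, 6.250e-02, 1.389e-02, 8.333e-02]  (obs o_0=1)
t=1: δ = [6.173e-03, 8.681e-03, 3.472e-03, 3.472e-03]  ψ = [0, 3, 1, 3]  (obs o_1=1)
t=2: δ = [3.429e-04, 3.617e-04, 7.234e-04, 1.808e-04]  ψ = [0, 1, 1, 1]  (obs o_2=3)
t=3: δ = [1.206e-04, 2.261e-05, 2.009e-05, 4.019e-05]  ψ = [2, 1, 1, 2]  (obs o_3=1)
backtrack: best end state = 0; path = [3, 1, 2, 0]

path = [3, 1, 2, 0]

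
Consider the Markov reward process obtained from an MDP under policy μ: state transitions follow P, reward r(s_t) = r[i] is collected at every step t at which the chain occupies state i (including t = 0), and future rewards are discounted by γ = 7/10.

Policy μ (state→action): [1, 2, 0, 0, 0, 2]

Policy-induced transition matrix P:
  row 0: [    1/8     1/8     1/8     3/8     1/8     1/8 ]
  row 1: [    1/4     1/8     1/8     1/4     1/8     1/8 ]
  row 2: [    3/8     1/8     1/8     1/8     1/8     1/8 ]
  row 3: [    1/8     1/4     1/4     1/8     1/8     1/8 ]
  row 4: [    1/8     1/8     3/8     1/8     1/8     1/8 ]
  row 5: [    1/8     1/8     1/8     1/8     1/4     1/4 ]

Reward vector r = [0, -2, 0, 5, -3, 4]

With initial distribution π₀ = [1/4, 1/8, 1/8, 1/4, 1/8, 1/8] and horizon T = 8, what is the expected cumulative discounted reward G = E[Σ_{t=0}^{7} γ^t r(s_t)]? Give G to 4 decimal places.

G = 2.8601

t=0: π = [0.2500, 0.1250, 0.1250, 0.2500, 0.1250, 0.1250], E[r] = 1.1250, γ^t·E[r] = 1.125000, running G = 1.125000
t=1: π = [0.1719, 0.1563, 0.1875, 0.2031, 0.1406, 0.1406], E[r] = 0.8438, γ^t·E[r] = 0.590625, running G = 1.715625
t=2: π = [0.1914, 0.1504, 0.1855, 0.1875, 0.1426, 0.1426], E[r] = 0.7793, γ^t·E[r] = 0.381855, running G = 2.097480
t=3: π = [0.1902, 0.1484, 0.1841, 0.1917, 0.1428, 0.1428], E[r] = 0.8042, γ^t·E[r] = 0.275840, running G = 2.373321
t=4: π = [0.1896, 0.1490, 0.1847, 0.1911, 0.1429, 0.1429], E[r] = 0.8004, γ^t·E[r] = 0.192187, running G = 2.565508
t=5: π = [0.1898, 0.1489, 0.1846, 0.1910, 0.1429, 0.1429], E[r] = 0.8001, γ^t·E[r] = 0.134481, running G = 2.699989
t=6: π = [0.1898, 0.1489, 0.1846, 0.1911, 0.1429, 0.1429], E[r] = 0.8004, γ^t·E[r] = 0.094165, running G = 2.794154
t=7: π = [0.1898, 0.1489, 0.1846, 0.1910, 0.1429, 0.1429], E[r] = 0.8003, γ^t·E[r] = 0.065912, running G = 2.860065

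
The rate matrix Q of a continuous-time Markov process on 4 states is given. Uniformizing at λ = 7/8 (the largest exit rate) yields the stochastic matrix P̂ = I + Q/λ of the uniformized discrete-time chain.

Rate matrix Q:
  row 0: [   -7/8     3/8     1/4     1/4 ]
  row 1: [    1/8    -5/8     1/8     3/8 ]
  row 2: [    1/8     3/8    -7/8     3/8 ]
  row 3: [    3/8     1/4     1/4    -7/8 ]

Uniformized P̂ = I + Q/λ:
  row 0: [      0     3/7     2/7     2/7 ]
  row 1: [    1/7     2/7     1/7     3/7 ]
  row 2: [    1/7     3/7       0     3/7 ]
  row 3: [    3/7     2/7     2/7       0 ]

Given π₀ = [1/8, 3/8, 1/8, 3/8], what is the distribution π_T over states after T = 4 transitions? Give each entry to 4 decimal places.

t=0: π = [0.1250, 0.3750, 0.1250, 0.3750]
t=1: π = [0.2321, 0.3214, 0.1964, 0.2500]
t=2: π = [0.1811, 0.3469, 0.1837, 0.2883]
t=3: π = [0.1993, 0.3378, 0.1837, 0.2792]
t=4: π = [0.1941, 0.3404, 0.1850, 0.2805]

π = [0.1941, 0.3404, 0.1850, 0.2805]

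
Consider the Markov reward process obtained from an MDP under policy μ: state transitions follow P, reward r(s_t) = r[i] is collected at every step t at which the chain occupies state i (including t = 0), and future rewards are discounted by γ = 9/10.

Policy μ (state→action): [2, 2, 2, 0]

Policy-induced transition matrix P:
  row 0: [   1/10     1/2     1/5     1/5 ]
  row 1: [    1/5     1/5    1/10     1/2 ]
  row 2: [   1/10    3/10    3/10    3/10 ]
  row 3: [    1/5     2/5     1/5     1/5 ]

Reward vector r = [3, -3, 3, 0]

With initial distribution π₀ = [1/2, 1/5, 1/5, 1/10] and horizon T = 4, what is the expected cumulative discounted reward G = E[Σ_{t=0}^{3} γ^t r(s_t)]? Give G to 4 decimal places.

G = 1.4536

t=0: π = [0.5000, 0.2000, 0.2000, 0.1000], E[r] = 1.5000, γ^t·E[r] = 1.500000, running G = 1.500000
t=1: π = [0.1300, 0.3900, 0.2000, 0.2800], E[r] = -0.1800, γ^t·E[r] = -0.162000, running G = 1.338000
t=2: π = [0.1670, 0.3150, 0.1810, 0.3370], E[r] = 0.0990, γ^t·E[r] = 0.080190, running G = 1.418190
t=3: π = [0.1652, 0.3356, 0.1866, 0.3126], E[r] = 0.0486, γ^t·E[r] = 0.035429, running G = 1.453619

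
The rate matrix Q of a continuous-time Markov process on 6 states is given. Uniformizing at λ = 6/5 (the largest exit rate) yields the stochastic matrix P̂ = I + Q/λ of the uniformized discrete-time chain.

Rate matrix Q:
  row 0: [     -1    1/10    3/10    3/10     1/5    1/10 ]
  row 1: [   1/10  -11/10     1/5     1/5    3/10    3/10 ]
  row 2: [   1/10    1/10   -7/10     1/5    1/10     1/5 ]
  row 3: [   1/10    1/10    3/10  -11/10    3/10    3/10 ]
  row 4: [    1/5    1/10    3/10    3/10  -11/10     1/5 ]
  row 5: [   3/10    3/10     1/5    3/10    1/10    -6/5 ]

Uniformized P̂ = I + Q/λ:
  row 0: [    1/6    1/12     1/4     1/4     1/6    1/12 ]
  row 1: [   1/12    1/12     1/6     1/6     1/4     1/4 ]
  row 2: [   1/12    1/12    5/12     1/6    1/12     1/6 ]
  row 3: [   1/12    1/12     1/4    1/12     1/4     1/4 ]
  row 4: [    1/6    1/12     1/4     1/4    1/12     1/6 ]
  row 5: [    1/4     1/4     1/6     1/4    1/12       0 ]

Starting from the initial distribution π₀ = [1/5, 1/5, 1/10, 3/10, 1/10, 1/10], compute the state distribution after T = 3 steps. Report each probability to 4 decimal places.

π = [0.1315, 0.1083, 0.2727, 0.1863, 0.1457, 0.1556]

t=0: π = [0.2000, 0.2000, 0.1000, 0.3000, 0.1000, 0.1000]
t=1: π = [0.1250, 0.1000, 0.2417, 0.1750, 0.1833, 0.1750]
t=2: π = [0.1382, 0.1125, 0.2674, 0.1924, 0.1396, 0.1500]
t=3: π = [0.1315, 0.1083, 0.2727, 0.1863, 0.1457, 0.1556]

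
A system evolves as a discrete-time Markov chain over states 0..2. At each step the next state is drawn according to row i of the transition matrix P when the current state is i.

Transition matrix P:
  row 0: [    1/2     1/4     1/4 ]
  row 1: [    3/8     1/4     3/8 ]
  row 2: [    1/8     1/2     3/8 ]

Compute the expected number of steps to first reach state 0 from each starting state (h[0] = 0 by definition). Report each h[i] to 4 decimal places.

First-step conditioning: h[0] = 0; for i ≠ 0, h[i] = 1 + Σ_k P[i][k]·h[k].
  h[1] = 1 + 1/4·h[1] + 3/8·h[2]
  h[2] = 1 + 1/2·h[1] + 3/8·h[2]
Solving the 2×2 linear system over states ≠ 0 gives exactly h = [0, 32/9, 40/9] (h[0] = 0 is the target).

h = [0.0000, 3.5556, 4.4444]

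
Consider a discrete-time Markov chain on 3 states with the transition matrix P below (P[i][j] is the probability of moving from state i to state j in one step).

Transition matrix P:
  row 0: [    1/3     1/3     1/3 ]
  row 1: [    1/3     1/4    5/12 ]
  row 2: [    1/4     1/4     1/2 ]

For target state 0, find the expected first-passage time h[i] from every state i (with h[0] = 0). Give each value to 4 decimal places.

First-step conditioning: h[0] = 0; for i ≠ 0, h[i] = 1 + Σ_k P[i][k]·h[k].
  h[1] = 1 + 1/4·h[1] + 5/12·h[2]
  h[2] = 1 + 1/4·h[1] + 1/2·h[2]
Solving the 2×2 linear system over states ≠ 0 gives exactly h = [0, 44/13, 48/13] (h[0] = 0 is the target).

h = [0.0000, 3.3846, 3.6923]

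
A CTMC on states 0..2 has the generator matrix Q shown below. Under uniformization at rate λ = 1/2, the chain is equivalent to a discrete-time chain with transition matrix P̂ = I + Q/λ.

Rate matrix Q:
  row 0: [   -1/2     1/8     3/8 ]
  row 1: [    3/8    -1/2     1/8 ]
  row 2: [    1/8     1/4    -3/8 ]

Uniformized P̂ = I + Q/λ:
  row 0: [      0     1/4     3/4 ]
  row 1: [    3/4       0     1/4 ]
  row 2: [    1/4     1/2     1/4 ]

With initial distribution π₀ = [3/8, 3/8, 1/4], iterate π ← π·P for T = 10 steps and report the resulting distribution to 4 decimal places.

π = [0.3124, 0.2814, 0.4062]

t=0: π = [0.3750, 0.3750, 0.2500]
t=1: π = [0.3438, 0.2188, 0.4375]
t=2: π = [0.2734, 0.3047, 0.4219]
t=3: π = [0.3340, 0.2793, 0.3867]
t=4: π = [0.3062, 0.2769, 0.4170]
t=5: π = [0.3119, 0.2850, 0.4031]
t=6: π = [0.3145, 0.2795, 0.4059]
t=7: π = [0.3111, 0.2816, 0.4073]
t=8: π = [0.3130, 0.2814, 0.4056]
t=9: π = [0.3125, 0.2810, 0.4065]
t=10: π = [0.3124, 0.2814, 0.4062]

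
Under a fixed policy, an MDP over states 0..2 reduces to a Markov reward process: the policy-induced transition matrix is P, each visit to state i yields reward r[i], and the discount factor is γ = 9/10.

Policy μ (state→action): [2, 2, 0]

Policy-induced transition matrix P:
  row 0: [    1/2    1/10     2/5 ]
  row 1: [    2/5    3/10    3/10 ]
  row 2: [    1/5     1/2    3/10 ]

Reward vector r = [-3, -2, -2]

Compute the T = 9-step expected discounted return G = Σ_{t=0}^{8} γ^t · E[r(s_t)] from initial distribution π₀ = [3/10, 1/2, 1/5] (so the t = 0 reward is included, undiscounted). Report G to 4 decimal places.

t=0: π = [0.3000, 0.5000, 0.2000], E[r] = -2.3000, γ^t·E[r] = -2.300000, running G = -2.300000
t=1: π = [0.3900, 0.2800, 0.3300], E[r] = -2.3900, γ^t·E[r] = -2.151000, running G = -4.451000
t=2: π = [0.3730, 0.2880, 0.3390], E[r] = -2.3730, γ^t·E[r] = -1.922130, running G = -6.373130
t=3: π = [0.3695, 0.2932, 0.3373], E[r] = -2.3695, γ^t·E[r] = -1.727366, running G = -8.100496
t=4: π = [0.3695, 0.2936, 0.3370], E[r] = -2.3695, γ^t·E[r] = -1.554622, running G = -9.655118
t=5: π = [0.3696, 0.2935, 0.3369], E[r] = -2.3696, γ^t·E[r] = -1.399201, running G = -11.054319
t=6: π = [0.3696, 0.2935, 0.3370], E[r] = -2.3696, γ^t·E[r] = -1.259285, running G = -12.313603
t=7: π = [0.3696, 0.2935, 0.3370], E[r] = -2.3696, γ^t·E[r] = -1.133356, running G = -13.446959
t=8: π = [0.3696, 0.2935, 0.3370], E[r] = -2.3696, γ^t·E[r] = -1.020020, running G = -14.466979

G = -14.4670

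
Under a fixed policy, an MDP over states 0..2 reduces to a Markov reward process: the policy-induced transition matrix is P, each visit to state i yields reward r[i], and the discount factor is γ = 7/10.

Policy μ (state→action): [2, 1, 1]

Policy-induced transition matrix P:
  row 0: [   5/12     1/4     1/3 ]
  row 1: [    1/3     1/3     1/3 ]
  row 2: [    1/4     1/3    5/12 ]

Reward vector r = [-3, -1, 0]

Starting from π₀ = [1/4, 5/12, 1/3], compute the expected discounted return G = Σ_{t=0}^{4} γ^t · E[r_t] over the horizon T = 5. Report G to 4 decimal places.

t=0: π = [0.2500, 0.4167, 0.3333], E[r] = -1.1667, γ^t·E[r] = -1.166667, running G = -1.166667
t=1: π = [0.3264, 0.3125, 0.3611], E[r] = -1.2917, γ^t·E[r] = -0.904167, running G = -2.070833
t=2: π = [0.3304, 0.3061, 0.3634], E[r] = -1.2975, γ^t·E[r] = -0.635752, running G = -2.706586
t=3: π = [0.3306, 0.3058, 0.3636], E[r] = -1.2976, γ^t·E[r] = -0.445060, running G = -3.151645
t=4: π = [0.3306, 0.3058, 0.3636], E[r] = -1.2975, γ^t·E[r] = -0.311536, running G = -3.463181

G = -3.4632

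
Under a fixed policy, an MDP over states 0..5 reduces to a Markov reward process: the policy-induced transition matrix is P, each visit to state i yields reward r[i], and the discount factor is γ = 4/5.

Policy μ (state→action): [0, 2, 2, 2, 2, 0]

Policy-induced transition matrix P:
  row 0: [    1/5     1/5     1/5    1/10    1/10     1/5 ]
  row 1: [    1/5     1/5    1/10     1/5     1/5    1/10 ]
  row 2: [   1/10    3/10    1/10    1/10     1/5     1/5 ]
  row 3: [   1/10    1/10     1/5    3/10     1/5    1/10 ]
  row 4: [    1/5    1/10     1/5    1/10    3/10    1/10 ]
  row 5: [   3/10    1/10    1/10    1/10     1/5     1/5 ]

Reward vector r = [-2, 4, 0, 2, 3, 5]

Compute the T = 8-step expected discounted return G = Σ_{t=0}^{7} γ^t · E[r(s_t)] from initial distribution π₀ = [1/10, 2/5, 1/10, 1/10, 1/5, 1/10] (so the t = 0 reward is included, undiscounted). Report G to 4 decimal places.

G = 8.7797

t=0: π = [0.1000, 0.4000, 0.1000, 0.1000, 0.2000, 0.1000], E[r] = 2.7000, γ^t·E[r] = 2.700000, running G = 2.700000
t=1: π = [0.1900, 0.1700, 0.1400, 0.1600, 0.2100, 0.1300], E[r] = 1.9000, γ^t·E[r] = 1.520000, running G = 4.220000
t=2: π = [0.1830, 0.1640, 0.1560, 0.1490, 0.2020, 0.1460], E[r] = 1.9240, γ^t·E[r] = 1.231360, running G = 5.451360
t=3: π = [0.1841, 0.1659, 0.1534, 0.1462, 0.2019, 0.1485], E[r] = 1.9360, γ^t·E[r] = 0.991232, running G = 6.442592
t=4: π = [0.1849, 0.1657, 0.1532, 0.1458, 0.2018, 0.1486], E[r] = 1.9329, γ^t·E[r] = 0.791732, running G = 7.234324
t=5: π = [0.1850, 0.1657, 0.1533, 0.1457, 0.2017, 0.1487], E[r] = 1.9328, γ^t·E[r] = 0.633335, running G = 7.867659
t=6: π = [0.1850, 0.1657, 0.1532, 0.1457, 0.2017, 0.1487], E[r] = 1.9328, γ^t·E[r] = 0.506676, running G = 8.374335
t=7: π = [0.1850, 0.1657, 0.1532, 0.1457, 0.2017, 0.1487], E[r] = 1.9328, γ^t·E[r] = 0.405339, running G = 8.779674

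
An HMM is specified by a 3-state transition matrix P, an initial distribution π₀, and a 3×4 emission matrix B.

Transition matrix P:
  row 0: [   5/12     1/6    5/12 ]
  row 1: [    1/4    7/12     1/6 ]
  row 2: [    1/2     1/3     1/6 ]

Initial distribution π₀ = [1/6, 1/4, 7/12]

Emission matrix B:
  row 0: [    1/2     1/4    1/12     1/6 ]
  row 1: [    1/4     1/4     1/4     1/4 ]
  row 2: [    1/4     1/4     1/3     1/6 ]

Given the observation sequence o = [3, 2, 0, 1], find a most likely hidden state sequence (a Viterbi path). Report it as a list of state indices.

path = [1, 1, 1, 1]

t=0: δ = [2.778e-02, 6.250e-02, 9.722e-02]  (obs o_0=3)
t=1: δ = [4.051e-03, 9.115e-03, 5.401e-03]  ψ = [2, 1, 2]  (obs o_1=2)
t=2: δ = [1.350e-03, 1.329e-03, 4.220e-04]  ψ = [2, 1, 0]  (obs o_2=0)
t=3: δ = [1.407e-04, 1.938e-04, 1.407e-04]  ψ = [0, 1, 0]  (obs o_3=1)
backtrack: best end state = 1; path = [1, 1, 1, 1]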